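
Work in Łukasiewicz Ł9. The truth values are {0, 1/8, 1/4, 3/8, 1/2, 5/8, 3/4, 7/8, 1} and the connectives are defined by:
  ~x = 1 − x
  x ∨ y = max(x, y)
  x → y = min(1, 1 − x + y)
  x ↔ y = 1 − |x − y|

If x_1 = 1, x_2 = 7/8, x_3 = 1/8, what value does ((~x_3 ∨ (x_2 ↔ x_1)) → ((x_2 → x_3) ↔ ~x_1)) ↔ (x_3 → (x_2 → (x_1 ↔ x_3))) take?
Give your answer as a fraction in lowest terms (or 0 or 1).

7/8

~x_3 = ~1/8 = 7/8
x_2 ↔ x_1 = 7/8 ↔ 1 = 7/8
~x_3 ∨ (x_2 ↔ x_1) = 7/8 ∨ 7/8 = 7/8
x_2 → x_3 = 7/8 → 1/8 = 1/4
~x_1 = ~1 = 0
(x_2 → x_3) ↔ ~x_1 = 1/4 ↔ 0 = 3/4
(~x_3 ∨ (x_2 ↔ x_1)) → ((x_2 → x_3) ↔ ~x_1) = 7/8 → 3/4 = 7/8
x_1 ↔ x_3 = 1 ↔ 1/8 = 1/8
x_2 → (x_1 ↔ x_3) = 7/8 → 1/8 = 1/4
x_3 → (x_2 → (x_1 ↔ x_3)) = 1/8 → 1/4 = 1
((~x_3 ∨ (x_2 ↔ x_1)) → ((x_2 → x_3) ↔ ~x_1)) ↔ (x_3 → (x_2 → (x_1 ↔ x_3))) = 7/8 ↔ 1 = 7/8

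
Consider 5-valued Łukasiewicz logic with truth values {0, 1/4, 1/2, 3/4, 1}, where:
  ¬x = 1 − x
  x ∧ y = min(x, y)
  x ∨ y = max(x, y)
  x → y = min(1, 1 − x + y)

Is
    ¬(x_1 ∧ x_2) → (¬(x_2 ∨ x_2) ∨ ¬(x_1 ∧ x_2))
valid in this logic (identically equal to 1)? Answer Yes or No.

Yes

At x_1 = 0, x_2 = 3/4, for instance:
x_1 ∧ x_2 = 0 ∧ 3/4 = 0
¬(x_1 ∧ x_2) = ¬0 = 1
x_2 ∨ x_2 = 3/4 ∨ 3/4 = 3/4
¬(x_2 ∨ x_2) = ¬3/4 = 1/4
¬(x_2 ∨ x_2) ∨ ¬(x_1 ∧ x_2) = 1/4 ∨ 1 = 1
¬(x_1 ∧ x_2) → (¬(x_2 ∨ x_2) ∨ ¬(x_1 ∧ x_2)) = 1 → 1 = 1
and checking the remaining 24 assignments likewise gives ≥ 1 in every case.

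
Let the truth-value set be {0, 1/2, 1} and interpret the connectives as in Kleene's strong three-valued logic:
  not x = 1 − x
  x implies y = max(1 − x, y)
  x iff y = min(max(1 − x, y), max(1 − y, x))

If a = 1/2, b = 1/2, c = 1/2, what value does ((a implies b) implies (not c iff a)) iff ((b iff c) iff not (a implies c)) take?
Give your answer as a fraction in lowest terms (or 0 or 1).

a implies b = 1/2 implies 1/2 = 1/2
not c = not 1/2 = 1/2
not c iff a = 1/2 iff 1/2 = 1/2
(a implies b) implies (not c iff a) = 1/2 implies 1/2 = 1/2
b iff c = 1/2 iff 1/2 = 1/2
a implies c = 1/2 implies 1/2 = 1/2
not (a implies c) = not 1/2 = 1/2
(b iff c) iff not (a implies c) = 1/2 iff 1/2 = 1/2
((a implies b) implies (not c iff a)) iff ((b iff c) iff not (a implies c)) = 1/2 iff 1/2 = 1/2

1/2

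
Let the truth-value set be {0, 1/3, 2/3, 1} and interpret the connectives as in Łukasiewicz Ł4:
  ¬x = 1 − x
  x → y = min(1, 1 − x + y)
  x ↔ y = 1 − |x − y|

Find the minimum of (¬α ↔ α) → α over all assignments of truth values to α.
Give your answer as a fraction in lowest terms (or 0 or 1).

2/3

Take α = 1/3:
¬α = ¬1/3 = 2/3
¬α ↔ α = 2/3 ↔ 1/3 = 2/3
(¬α ↔ α) → α = 2/3 → 1/3 = 2/3
No assignment yields a value below 2/3, so this is the minimum.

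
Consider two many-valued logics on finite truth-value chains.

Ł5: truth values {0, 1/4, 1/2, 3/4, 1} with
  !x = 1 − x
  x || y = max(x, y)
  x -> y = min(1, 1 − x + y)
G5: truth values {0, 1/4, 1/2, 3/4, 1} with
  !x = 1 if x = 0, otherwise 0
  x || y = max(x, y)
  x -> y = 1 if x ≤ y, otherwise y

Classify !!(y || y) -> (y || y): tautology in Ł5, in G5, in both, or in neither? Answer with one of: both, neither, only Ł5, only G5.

In Ł5: every assignment gives 1 — tautology.
In G5: at y = 1/4 the value is 1/4 — not a tautology.

only Ł5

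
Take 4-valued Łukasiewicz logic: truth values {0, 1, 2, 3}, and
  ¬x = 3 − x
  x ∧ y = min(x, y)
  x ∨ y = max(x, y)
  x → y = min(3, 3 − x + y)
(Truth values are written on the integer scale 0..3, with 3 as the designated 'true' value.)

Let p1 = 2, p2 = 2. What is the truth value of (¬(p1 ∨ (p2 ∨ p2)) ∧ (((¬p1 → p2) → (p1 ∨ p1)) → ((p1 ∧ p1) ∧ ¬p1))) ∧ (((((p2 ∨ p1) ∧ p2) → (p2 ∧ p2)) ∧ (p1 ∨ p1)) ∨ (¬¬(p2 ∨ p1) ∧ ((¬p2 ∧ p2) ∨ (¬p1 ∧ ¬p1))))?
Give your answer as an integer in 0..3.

p2 ∨ p2 = 2 ∨ 2 = 2
p1 ∨ (p2 ∨ p2) = 2 ∨ 2 = 2
¬(p1 ∨ (p2 ∨ p2)) = ¬2 = 1
¬p1 = ¬2 = 1
¬p1 → p2 = 1 → 2 = 3
p1 ∨ p1 = 2 ∨ 2 = 2
(¬p1 → p2) → (p1 ∨ p1) = 3 → 2 = 2
p1 ∧ p1 = 2 ∧ 2 = 2
¬p1 = ¬2 = 1
(p1 ∧ p1) ∧ ¬p1 = 2 ∧ 1 = 1
((¬p1 → p2) → (p1 ∨ p1)) → ((p1 ∧ p1) ∧ ¬p1) = 2 → 1 = 2
¬(p1 ∨ (p2 ∨ p2)) ∧ (((¬p1 → p2) → (p1 ∨ p1)) → ((p1 ∧ p1) ∧ ¬p1)) = 1 ∧ 2 = 1
p2 ∨ p1 = 2 ∨ 2 = 2
(p2 ∨ p1) ∧ p2 = 2 ∧ 2 = 2
p2 ∧ p2 = 2 ∧ 2 = 2
((p2 ∨ p1) ∧ p2) → (p2 ∧ p2) = 2 → 2 = 3
p1 ∨ p1 = 2 ∨ 2 = 2
(((p2 ∨ p1) ∧ p2) → (p2 ∧ p2)) ∧ (p1 ∨ p1) = 3 ∧ 2 = 2
p2 ∨ p1 = 2 ∨ 2 = 2
¬(p2 ∨ p1) = ¬2 = 1
¬¬(p2 ∨ p1) = ¬1 = 2
¬p2 = ¬2 = 1
¬p2 ∧ p2 = 1 ∧ 2 = 1
¬p1 = ¬2 = 1
¬p1 = ¬2 = 1
¬p1 ∧ ¬p1 = 1 ∧ 1 = 1
(¬p2 ∧ p2) ∨ (¬p1 ∧ ¬p1) = 1 ∨ 1 = 1
¬¬(p2 ∨ p1) ∧ ((¬p2 ∧ p2) ∨ (¬p1 ∧ ¬p1)) = 2 ∧ 1 = 1
((((p2 ∨ p1) ∧ p2) → (p2 ∧ p2)) ∧ (p1 ∨ p1)) ∨ (¬¬(p2 ∨ p1) ∧ ((¬p2 ∧ p2) ∨ (¬p1 ∧ ¬p1))) = 2 ∨ 1 = 2
(¬(p1 ∨ (p2 ∨ p2)) ∧ (((¬p1 → p2) → (p1 ∨ p1)) → ((p1 ∧ p1) ∧ ¬p1))) ∧ (((((p2 ∨ p1) ∧ p2) → (p2 ∧ p2)) ∧ (p1 ∨ p1)) ∨ (¬¬(p2 ∨ p1) ∧ ((¬p2 ∧ p2) ∨ (¬p1 ∧ ¬p1)))) = 1 ∧ 2 = 1

1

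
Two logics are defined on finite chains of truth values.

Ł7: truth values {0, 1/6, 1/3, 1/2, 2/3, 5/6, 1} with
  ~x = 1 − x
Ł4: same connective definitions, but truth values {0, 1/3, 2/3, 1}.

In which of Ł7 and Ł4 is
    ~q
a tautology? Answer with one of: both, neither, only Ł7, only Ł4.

In Ł7: at q = 1/6 the value is 5/6 — not a tautology.
In Ł4: at q = 1/3 the value is 2/3 — not a tautology.

neither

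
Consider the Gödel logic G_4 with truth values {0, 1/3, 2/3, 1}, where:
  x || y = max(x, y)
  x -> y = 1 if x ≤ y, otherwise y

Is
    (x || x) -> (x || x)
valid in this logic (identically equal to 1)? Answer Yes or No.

Yes

x = 0 ↦ 1
x = 1/3 ↦ 1
x = 2/3 ↦ 1
x = 1 ↦ 1
Every assignment gives a value ≥ 1.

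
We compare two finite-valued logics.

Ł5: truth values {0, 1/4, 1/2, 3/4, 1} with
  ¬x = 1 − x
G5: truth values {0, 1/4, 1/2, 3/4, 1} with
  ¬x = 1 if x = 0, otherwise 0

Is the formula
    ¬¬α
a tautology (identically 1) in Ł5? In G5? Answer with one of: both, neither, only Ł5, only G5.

neither

In Ł5: at α = 0 the value is 0 — not a tautology.
In G5: at α = 0 the value is 0 — not a tautology.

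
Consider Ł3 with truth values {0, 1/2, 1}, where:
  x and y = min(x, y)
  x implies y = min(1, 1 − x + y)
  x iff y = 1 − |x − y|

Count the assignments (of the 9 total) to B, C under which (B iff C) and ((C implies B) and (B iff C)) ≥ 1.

3

B = 0, C = 0 ↦ 1  ≥
B = 0, C = 1/2 ↦ 1/2  <
B = 0, C = 1 ↦ 0  <
B = 1/2, C = 0 ↦ 1/2  <
B = 1/2, C = 1/2 ↦ 1  ≥
B = 1/2, C = 1 ↦ 1/2  <
B = 1, C = 0 ↦ 0  <
B = 1, C = 1/2 ↦ 1/2  <
B = 1, C = 1 ↦ 1  ≥
So 3 of the 9 assignments meet the threshold.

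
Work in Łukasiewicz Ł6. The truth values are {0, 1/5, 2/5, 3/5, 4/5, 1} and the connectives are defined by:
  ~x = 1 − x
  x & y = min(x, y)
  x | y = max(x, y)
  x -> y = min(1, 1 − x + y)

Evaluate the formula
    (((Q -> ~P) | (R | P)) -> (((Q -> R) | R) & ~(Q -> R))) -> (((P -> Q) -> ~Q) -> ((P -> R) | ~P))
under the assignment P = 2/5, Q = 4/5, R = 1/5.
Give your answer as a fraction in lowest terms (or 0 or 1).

1

~P = ~2/5 = 3/5
Q -> ~P = 4/5 -> 3/5 = 4/5
R | P = 1/5 | 2/5 = 2/5
(Q -> ~P) | (R | P) = 4/5 | 2/5 = 4/5
Q -> R = 4/5 -> 1/5 = 2/5
(Q -> R) | R = 2/5 | 1/5 = 2/5
Q -> R = 4/5 -> 1/5 = 2/5
~(Q -> R) = ~2/5 = 3/5
((Q -> R) | R) & ~(Q -> R) = 2/5 & 3/5 = 2/5
((Q -> ~P) | (R | P)) -> (((Q -> R) | R) & ~(Q -> R)) = 4/5 -> 2/5 = 3/5
P -> Q = 2/5 -> 4/5 = 1
~Q = ~4/5 = 1/5
(P -> Q) -> ~Q = 1 -> 1/5 = 1/5
P -> R = 2/5 -> 1/5 = 4/5
~P = ~2/5 = 3/5
(P -> R) | ~P = 4/5 | 3/5 = 4/5
((P -> Q) -> ~Q) -> ((P -> R) | ~P) = 1/5 -> 4/5 = 1
(((Q -> ~P) | (R | P)) -> (((Q -> R) | R) & ~(Q -> R))) -> (((P -> Q) -> ~Q) -> ((P -> R) | ~P)) = 3/5 -> 1 = 1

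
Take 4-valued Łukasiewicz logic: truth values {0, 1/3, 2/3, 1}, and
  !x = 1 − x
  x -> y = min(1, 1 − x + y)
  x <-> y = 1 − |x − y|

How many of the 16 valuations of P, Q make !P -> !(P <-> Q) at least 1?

P = 0, Q = 0 ↦ 0  <
P = 0, Q = 1/3 ↦ 1/3  <
P = 0, Q = 2/3 ↦ 2/3  <
P = 0, Q = 1 ↦ 1  ≥
P = 1/3, Q = 0 ↦ 2/3  <
P = 1/3, Q = 1/3 ↦ 1/3  <
P = 1/3, Q = 2/3 ↦ 2/3  <
P = 1/3, Q = 1 ↦ 1  ≥
P = 2/3, Q = 0 ↦ 1  ≥
P = 2/3, Q = 1/3 ↦ 1  ≥
P = 2/3, Q = 2/3 ↦ 2/3  <
P = 2/3, Q = 1 ↦ 1  ≥
P = 1, Q = 0 ↦ 1  ≥
P = 1, Q = 1/3 ↦ 1  ≥
P = 1, Q = 2/3 ↦ 1  ≥
P = 1, Q = 1 ↦ 1  ≥
So 9 of the 16 assignments meet the threshold.

9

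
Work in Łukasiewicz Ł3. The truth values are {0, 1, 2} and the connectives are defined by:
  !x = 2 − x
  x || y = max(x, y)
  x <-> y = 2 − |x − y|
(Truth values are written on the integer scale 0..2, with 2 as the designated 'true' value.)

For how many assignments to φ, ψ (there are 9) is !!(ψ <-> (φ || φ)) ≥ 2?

φ = 0, ψ = 0 ↦ 2  ≥
φ = 0, ψ = 1 ↦ 1  <
φ = 0, ψ = 2 ↦ 0  <
φ = 1, ψ = 0 ↦ 1  <
φ = 1, ψ = 1 ↦ 2  ≥
φ = 1, ψ = 2 ↦ 1  <
φ = 2, ψ = 0 ↦ 0  <
φ = 2, ψ = 1 ↦ 1  <
φ = 2, ψ = 2 ↦ 2  ≥
So 3 of the 9 assignments meet the threshold.

3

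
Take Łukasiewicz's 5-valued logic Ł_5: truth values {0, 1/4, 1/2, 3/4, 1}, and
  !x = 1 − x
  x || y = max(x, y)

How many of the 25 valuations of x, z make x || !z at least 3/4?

16

value 1: 9 assignments (counts)
value 3/4: 7 assignments (counts)
value 1/2: 5 assignments
value 1/4: 3 assignments
value 0: 1 assignment
So 16 of the 25 assignments meet the threshold.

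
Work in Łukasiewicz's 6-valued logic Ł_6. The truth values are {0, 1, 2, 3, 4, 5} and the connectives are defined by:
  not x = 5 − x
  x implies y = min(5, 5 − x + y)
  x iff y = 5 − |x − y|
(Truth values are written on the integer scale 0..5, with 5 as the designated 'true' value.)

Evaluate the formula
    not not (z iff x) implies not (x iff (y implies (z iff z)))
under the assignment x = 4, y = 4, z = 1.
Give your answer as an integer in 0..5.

z iff x = 1 iff 4 = 2
not (z iff x) = not 2 = 3
not not (z iff x) = not 3 = 2
z iff z = 1 iff 1 = 5
y implies (z iff z) = 4 implies 5 = 5
x iff (y implies (z iff z)) = 4 iff 5 = 4
not (x iff (y implies (z iff z))) = not 4 = 1
not not (z iff x) implies not (x iff (y implies (z iff z))) = 2 implies 1 = 4

4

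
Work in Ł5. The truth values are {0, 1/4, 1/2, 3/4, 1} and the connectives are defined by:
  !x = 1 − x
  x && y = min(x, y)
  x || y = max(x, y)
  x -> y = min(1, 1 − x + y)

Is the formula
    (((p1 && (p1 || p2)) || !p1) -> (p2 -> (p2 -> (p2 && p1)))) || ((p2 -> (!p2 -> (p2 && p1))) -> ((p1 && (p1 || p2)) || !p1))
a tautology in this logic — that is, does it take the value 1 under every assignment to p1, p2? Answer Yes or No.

No

Counterexample: take p1 = 1/4, p2 = 1.
p1 || p2 = 1/4 || 1 = 1
p1 && (p1 || p2) = 1/4 && 1 = 1/4
!p1 = !1/4 = 3/4
(p1 && (p1 || p2)) || !p1 = 1/4 || 3/4 = 3/4
p2 && p1 = 1 && 1/4 = 1/4
p2 -> (p2 && p1) = 1 -> 1/4 = 1/4
p2 -> (p2 -> (p2 && p1)) = 1 -> 1/4 = 1/4
((p1 && (p1 || p2)) || !p1) -> (p2 -> (p2 -> (p2 && p1))) = 3/4 -> 1/4 = 1/2
!p2 = !1 = 0
p2 && p1 = 1 && 1/4 = 1/4
!p2 -> (p2 && p1) = 0 -> 1/4 = 1
p2 -> (!p2 -> (p2 && p1)) = 1 -> 1 = 1
p1 || p2 = 1/4 || 1 = 1
p1 && (p1 || p2) = 1/4 && 1 = 1/4
!p1 = !1/4 = 3/4
(p1 && (p1 || p2)) || !p1 = 1/4 || 3/4 = 3/4
(p2 -> (!p2 -> (p2 && p1))) -> ((p1 && (p1 || p2)) || !p1) = 1 -> 3/4 = 3/4
(((p1 && (p1 || p2)) || !p1) -> (p2 -> (p2 -> (p2 && p1)))) || ((p2 -> (!p2 -> (p2 && p1))) -> ((p1 && (p1 || p2)) || !p1)) = 1/2 || 3/4 = 3/4
This gives 3/4 ≠ 1.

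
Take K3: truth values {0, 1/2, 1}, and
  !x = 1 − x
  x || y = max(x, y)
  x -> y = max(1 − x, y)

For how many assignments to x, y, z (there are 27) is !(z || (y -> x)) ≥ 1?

1

value 1: 1 assignment (counts)
value 1/2: 7 assignments
value 0: 19 assignments
So 1 of the 27 assignments meets the threshold.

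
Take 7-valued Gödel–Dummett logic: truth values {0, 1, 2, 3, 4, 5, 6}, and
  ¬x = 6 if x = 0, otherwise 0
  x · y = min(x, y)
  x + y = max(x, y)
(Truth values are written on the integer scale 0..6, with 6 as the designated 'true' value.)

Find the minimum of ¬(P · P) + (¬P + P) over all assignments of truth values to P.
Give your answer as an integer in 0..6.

Take P = 1:
P · P = 1 · 1 = 1
¬(P · P) = ¬1 = 0
¬P = ¬1 = 0
¬P + P = 0 + 1 = 1
¬(P · P) + (¬P + P) = 0 + 1 = 1
No assignment yields a value below 1, so this is the minimum.

1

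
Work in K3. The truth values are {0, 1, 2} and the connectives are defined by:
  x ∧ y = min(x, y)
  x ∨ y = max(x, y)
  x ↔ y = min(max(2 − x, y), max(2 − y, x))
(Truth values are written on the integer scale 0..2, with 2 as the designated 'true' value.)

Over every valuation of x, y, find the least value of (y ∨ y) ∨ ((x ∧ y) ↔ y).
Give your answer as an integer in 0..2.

1

Take x = 0, y = 1:
y ∨ y = 1 ∨ 1 = 1
x ∧ y = 0 ∧ 1 = 0
(x ∧ y) ↔ y = 0 ↔ 1 = 1
(y ∨ y) ∨ ((x ∧ y) ↔ y) = 1 ∨ 1 = 1
No assignment yields a value below 1, so this is the minimum.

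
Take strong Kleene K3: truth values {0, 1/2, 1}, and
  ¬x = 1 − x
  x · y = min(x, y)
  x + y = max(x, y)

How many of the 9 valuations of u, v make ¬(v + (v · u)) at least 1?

3

u = 0, v = 0 ↦ 1  ≥
u = 0, v = 1/2 ↦ 1/2  <
u = 0, v = 1 ↦ 0  <
u = 1/2, v = 0 ↦ 1  ≥
u = 1/2, v = 1/2 ↦ 1/2  <
u = 1/2, v = 1 ↦ 0  <
u = 1, v = 0 ↦ 1  ≥
u = 1, v = 1/2 ↦ 1/2  <
u = 1, v = 1 ↦ 0  <
So 3 of the 9 assignments meet the threshold.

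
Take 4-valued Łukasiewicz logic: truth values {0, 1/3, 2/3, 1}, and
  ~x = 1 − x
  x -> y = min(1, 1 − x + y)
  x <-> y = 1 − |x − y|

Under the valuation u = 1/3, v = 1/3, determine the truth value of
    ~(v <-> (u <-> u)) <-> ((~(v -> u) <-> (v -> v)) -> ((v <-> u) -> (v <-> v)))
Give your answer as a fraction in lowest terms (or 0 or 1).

2/3

u <-> u = 1/3 <-> 1/3 = 1
v <-> (u <-> u) = 1/3 <-> 1 = 1/3
~(v <-> (u <-> u)) = ~1/3 = 2/3
v -> u = 1/3 -> 1/3 = 1
~(v -> u) = ~1 = 0
v -> v = 1/3 -> 1/3 = 1
~(v -> u) <-> (v -> v) = 0 <-> 1 = 0
v <-> u = 1/3 <-> 1/3 = 1
v <-> v = 1/3 <-> 1/3 = 1
(v <-> u) -> (v <-> v) = 1 -> 1 = 1
(~(v -> u) <-> (v -> v)) -> ((v <-> u) -> (v <-> v)) = 0 -> 1 = 1
~(v <-> (u <-> u)) <-> ((~(v -> u) <-> (v -> v)) -> ((v <-> u) -> (v <-> v))) = 2/3 <-> 1 = 2/3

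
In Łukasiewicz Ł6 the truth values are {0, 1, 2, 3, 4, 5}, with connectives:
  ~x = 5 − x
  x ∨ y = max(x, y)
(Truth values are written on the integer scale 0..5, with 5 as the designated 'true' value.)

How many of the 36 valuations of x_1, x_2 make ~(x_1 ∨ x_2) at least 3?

value 5: 1 assignment (counts)
value 4: 3 assignments (counts)
value 3: 5 assignments (counts)
value 2: 7 assignments
value 1: 9 assignments
value 0: 11 assignments
So 9 of the 36 assignments meet the threshold.

9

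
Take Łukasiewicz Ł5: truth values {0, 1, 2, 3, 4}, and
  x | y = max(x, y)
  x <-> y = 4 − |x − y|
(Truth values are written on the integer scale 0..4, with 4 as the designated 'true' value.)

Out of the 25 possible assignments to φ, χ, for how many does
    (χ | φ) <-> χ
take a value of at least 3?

19

value 4: 15 assignments (counts)
value 3: 4 assignments (counts)
value 2: 3 assignments
value 1: 2 assignments
value 0: 1 assignment
So 19 of the 25 assignments meet the threshold.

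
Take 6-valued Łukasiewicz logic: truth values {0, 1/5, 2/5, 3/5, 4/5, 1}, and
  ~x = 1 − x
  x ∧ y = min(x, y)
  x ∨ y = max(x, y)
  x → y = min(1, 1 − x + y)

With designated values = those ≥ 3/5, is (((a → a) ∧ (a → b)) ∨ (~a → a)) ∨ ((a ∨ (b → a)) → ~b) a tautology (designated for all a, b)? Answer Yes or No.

Yes

At a = 2/5, b = 1/5, for instance:
a → a = 2/5 → 2/5 = 1
a → b = 2/5 → 1/5 = 4/5
(a → a) ∧ (a → b) = 1 ∧ 4/5 = 4/5
~a = ~2/5 = 3/5
~a → a = 3/5 → 2/5 = 4/5
((a → a) ∧ (a → b)) ∨ (~a → a) = 4/5 ∨ 4/5 = 4/5
b → a = 1/5 → 2/5 = 1
a ∨ (b → a) = 2/5 ∨ 1 = 1
~b = ~1/5 = 4/5
(a ∨ (b → a)) → ~b = 1 → 4/5 = 4/5
(((a → a) ∧ (a → b)) ∨ (~a → a)) ∨ ((a ∨ (b → a)) → ~b) = 4/5 ∨ 4/5 = 4/5
and checking the remaining 35 assignments likewise gives ≥ 3/5 in every case.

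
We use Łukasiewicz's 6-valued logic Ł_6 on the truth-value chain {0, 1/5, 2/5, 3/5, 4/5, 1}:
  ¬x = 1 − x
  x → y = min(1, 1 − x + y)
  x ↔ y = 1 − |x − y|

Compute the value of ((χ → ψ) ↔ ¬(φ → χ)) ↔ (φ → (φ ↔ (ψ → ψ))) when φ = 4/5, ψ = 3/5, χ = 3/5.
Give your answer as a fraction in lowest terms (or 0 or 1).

χ → ψ = 3/5 → 3/5 = 1
φ → χ = 4/5 → 3/5 = 4/5
¬(φ → χ) = ¬4/5 = 1/5
(χ → ψ) ↔ ¬(φ → χ) = 1 ↔ 1/5 = 1/5
ψ → ψ = 3/5 → 3/5 = 1
φ ↔ (ψ → ψ) = 4/5 ↔ 1 = 4/5
φ → (φ ↔ (ψ → ψ)) = 4/5 → 4/5 = 1
((χ → ψ) ↔ ¬(φ → χ)) ↔ (φ → (φ ↔ (ψ → ψ))) = 1/5 ↔ 1 = 1/5

1/5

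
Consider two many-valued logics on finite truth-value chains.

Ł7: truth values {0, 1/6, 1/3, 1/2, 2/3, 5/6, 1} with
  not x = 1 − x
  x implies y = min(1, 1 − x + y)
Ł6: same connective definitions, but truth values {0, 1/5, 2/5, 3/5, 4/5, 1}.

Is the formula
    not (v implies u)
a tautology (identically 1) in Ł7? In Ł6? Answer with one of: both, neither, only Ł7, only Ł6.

In Ł7: at u = 0, v = 0 the value is 0 — not a tautology.
In Ł6: at u = 0, v = 0 the value is 0 — not a tautology.

neither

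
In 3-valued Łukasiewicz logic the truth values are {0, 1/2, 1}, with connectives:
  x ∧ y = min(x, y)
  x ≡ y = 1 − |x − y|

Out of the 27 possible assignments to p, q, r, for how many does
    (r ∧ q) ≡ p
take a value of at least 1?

value 1: 9 assignments (counts)
value 1/2: 12 assignments
value 0: 6 assignments
So 9 of the 27 assignments meet the threshold.

9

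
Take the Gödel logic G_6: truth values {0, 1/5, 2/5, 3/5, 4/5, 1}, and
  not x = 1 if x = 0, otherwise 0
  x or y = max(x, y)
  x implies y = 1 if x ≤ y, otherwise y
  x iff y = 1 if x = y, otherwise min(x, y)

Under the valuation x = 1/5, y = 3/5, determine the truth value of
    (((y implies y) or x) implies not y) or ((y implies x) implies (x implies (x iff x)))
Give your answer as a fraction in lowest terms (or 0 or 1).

y implies y = 3/5 implies 3/5 = 1
(y implies y) or x = 1 or 1/5 = 1
not y = not 3/5 = 0
((y implies y) or x) implies not y = 1 implies 0 = 0
y implies x = 3/5 implies 1/5 = 1/5
x iff x = 1/5 iff 1/5 = 1
x implies (x iff x) = 1/5 implies 1 = 1
(y implies x) implies (x implies (x iff x)) = 1/5 implies 1 = 1
(((y implies y) or x) implies not y) or ((y implies x) implies (x implies (x iff x))) = 0 or 1 = 1

1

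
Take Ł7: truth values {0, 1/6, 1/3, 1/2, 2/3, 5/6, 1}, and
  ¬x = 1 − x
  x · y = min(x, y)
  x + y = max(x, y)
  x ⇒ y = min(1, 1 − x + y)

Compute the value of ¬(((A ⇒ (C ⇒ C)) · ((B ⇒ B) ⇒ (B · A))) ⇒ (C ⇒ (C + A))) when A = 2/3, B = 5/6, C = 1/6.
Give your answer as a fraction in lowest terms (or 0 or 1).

0

C ⇒ C = 1/6 ⇒ 1/6 = 1
A ⇒ (C ⇒ C) = 2/3 ⇒ 1 = 1
B ⇒ B = 5/6 ⇒ 5/6 = 1
B · A = 5/6 · 2/3 = 2/3
(B ⇒ B) ⇒ (B · A) = 1 ⇒ 2/3 = 2/3
(A ⇒ (C ⇒ C)) · ((B ⇒ B) ⇒ (B · A)) = 1 · 2/3 = 2/3
C + A = 1/6 + 2/3 = 2/3
C ⇒ (C + A) = 1/6 ⇒ 2/3 = 1
((A ⇒ (C ⇒ C)) · ((B ⇒ B) ⇒ (B · A))) ⇒ (C ⇒ (C + A)) = 2/3 ⇒ 1 = 1
¬(((A ⇒ (C ⇒ C)) · ((B ⇒ B) ⇒ (B · A))) ⇒ (C ⇒ (C + A))) = ¬1 = 0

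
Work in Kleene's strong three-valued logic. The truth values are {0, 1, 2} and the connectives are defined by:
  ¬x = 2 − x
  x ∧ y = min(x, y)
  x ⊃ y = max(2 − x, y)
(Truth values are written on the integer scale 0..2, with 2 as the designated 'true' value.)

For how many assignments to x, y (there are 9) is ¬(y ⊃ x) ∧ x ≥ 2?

0

x = 0, y = 0 ↦ 0  <
x = 0, y = 1 ↦ 0  <
x = 0, y = 2 ↦ 0  <
x = 1, y = 0 ↦ 0  <
x = 1, y = 1 ↦ 1  <
x = 1, y = 2 ↦ 1  <
x = 2, y = 0 ↦ 0  <
x = 2, y = 1 ↦ 0  <
x = 2, y = 2 ↦ 0  <
So 0 of the 9 assignments meet the threshold.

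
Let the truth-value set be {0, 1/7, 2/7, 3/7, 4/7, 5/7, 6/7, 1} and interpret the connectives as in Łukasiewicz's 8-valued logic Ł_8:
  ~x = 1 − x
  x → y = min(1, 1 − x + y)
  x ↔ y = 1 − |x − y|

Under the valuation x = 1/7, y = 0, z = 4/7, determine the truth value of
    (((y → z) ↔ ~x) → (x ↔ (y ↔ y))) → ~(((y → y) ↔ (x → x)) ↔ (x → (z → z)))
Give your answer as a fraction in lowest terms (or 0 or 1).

y → z = 0 → 4/7 = 1
~x = ~1/7 = 6/7
(y → z) ↔ ~x = 1 ↔ 6/7 = 6/7
y ↔ y = 0 ↔ 0 = 1
x ↔ (y ↔ y) = 1/7 ↔ 1 = 1/7
((y → z) ↔ ~x) → (x ↔ (y ↔ y)) = 6/7 → 1/7 = 2/7
y → y = 0 → 0 = 1
x → x = 1/7 → 1/7 = 1
(y → y) ↔ (x → x) = 1 ↔ 1 = 1
z → z = 4/7 → 4/7 = 1
x → (z → z) = 1/7 → 1 = 1
((y → y) ↔ (x → x)) ↔ (x → (z → z)) = 1 ↔ 1 = 1
~(((y → y) ↔ (x → x)) ↔ (x → (z → z))) = ~1 = 0
(((y → z) ↔ ~x) → (x ↔ (y ↔ y))) → ~(((y → y) ↔ (x → x)) ↔ (x → (z → z))) = 2/7 → 0 = 5/7

5/7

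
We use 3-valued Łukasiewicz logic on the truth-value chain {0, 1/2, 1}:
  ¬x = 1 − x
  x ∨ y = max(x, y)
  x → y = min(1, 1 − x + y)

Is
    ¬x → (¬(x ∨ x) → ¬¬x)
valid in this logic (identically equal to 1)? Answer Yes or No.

Counterexample: take x = 0.
¬x = ¬0 = 1
x ∨ x = 0 ∨ 0 = 0
¬(x ∨ x) = ¬0 = 1
¬x = ¬0 = 1
¬¬x = ¬1 = 0
¬(x ∨ x) → ¬¬x = 1 → 0 = 0
¬x → (¬(x ∨ x) → ¬¬x) = 1 → 0 = 0
This gives 0 ≠ 1.

No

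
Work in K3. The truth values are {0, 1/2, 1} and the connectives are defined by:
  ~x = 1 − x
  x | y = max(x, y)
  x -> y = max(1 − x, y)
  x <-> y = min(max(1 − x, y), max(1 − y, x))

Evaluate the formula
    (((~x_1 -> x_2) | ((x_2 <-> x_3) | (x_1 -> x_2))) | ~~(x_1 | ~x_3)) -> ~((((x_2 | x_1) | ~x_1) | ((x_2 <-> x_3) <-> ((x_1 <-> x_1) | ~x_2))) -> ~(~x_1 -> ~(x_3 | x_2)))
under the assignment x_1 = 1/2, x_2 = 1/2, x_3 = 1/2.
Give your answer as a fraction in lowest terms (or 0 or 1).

1/2

~x_1 = ~1/2 = 1/2
~x_1 -> x_2 = 1/2 -> 1/2 = 1/2
x_2 <-> x_3 = 1/2 <-> 1/2 = 1/2
x_1 -> x_2 = 1/2 -> 1/2 = 1/2
(x_2 <-> x_3) | (x_1 -> x_2) = 1/2 | 1/2 = 1/2
(~x_1 -> x_2) | ((x_2 <-> x_3) | (x_1 -> x_2)) = 1/2 | 1/2 = 1/2
~x_3 = ~1/2 = 1/2
x_1 | ~x_3 = 1/2 | 1/2 = 1/2
~(x_1 | ~x_3) = ~1/2 = 1/2
~~(x_1 | ~x_3) = ~1/2 = 1/2
((~x_1 -> x_2) | ((x_2 <-> x_3) | (x_1 -> x_2))) | ~~(x_1 | ~x_3) = 1/2 | 1/2 = 1/2
x_2 | x_1 = 1/2 | 1/2 = 1/2
~x_1 = ~1/2 = 1/2
(x_2 | x_1) | ~x_1 = 1/2 | 1/2 = 1/2
x_2 <-> x_3 = 1/2 <-> 1/2 = 1/2
x_1 <-> x_1 = 1/2 <-> 1/2 = 1/2
~x_2 = ~1/2 = 1/2
(x_1 <-> x_1) | ~x_2 = 1/2 | 1/2 = 1/2
(x_2 <-> x_3) <-> ((x_1 <-> x_1) | ~x_2) = 1/2 <-> 1/2 = 1/2
((x_2 | x_1) | ~x_1) | ((x_2 <-> x_3) <-> ((x_1 <-> x_1) | ~x_2)) = 1/2 | 1/2 = 1/2
~x_1 = ~1/2 = 1/2
x_3 | x_2 = 1/2 | 1/2 = 1/2
~(x_3 | x_2) = ~1/2 = 1/2
~x_1 -> ~(x_3 | x_2) = 1/2 -> 1/2 = 1/2
~(~x_1 -> ~(x_3 | x_2)) = ~1/2 = 1/2
(((x_2 | x_1) | ~x_1) | ((x_2 <-> x_3) <-> ((x_1 <-> x_1) | ~x_2))) -> ~(~x_1 -> ~(x_3 | x_2)) = 1/2 -> 1/2 = 1/2
~((((x_2 | x_1) | ~x_1) | ((x_2 <-> x_3) <-> ((x_1 <-> x_1) | ~x_2))) -> ~(~x_1 -> ~(x_3 | x_2))) = ~1/2 = 1/2
(((~x_1 -> x_2) | ((x_2 <-> x_3) | (x_1 -> x_2))) | ~~(x_1 | ~x_3)) -> ~((((x_2 | x_1) | ~x_1) | ((x_2 <-> x_3) <-> ((x_1 <-> x_1) | ~x_2))) -> ~(~x_1 -> ~(x_3 | x_2))) = 1/2 -> 1/2 = 1/2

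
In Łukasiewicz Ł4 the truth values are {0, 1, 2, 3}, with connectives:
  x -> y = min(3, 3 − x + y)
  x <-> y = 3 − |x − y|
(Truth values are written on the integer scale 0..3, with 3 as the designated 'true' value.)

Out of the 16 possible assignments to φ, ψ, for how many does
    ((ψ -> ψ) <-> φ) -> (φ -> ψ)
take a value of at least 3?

12

φ = 0, ψ = 0 ↦ 3  ≥
φ = 0, ψ = 1 ↦ 3  ≥
φ = 0, ψ = 2 ↦ 3  ≥
φ = 0, ψ = 3 ↦ 3  ≥
φ = 1, ψ = 0 ↦ 3  ≥
φ = 1, ψ = 1 ↦ 3  ≥
φ = 1, ψ = 2 ↦ 3  ≥
φ = 1, ψ = 3 ↦ 3  ≥
φ = 2, ψ = 0 ↦ 2  <
φ = 2, ψ = 1 ↦ 3  ≥
φ = 2, ψ = 2 ↦ 3  ≥
φ = 2, ψ = 3 ↦ 3  ≥
φ = 3, ψ = 0 ↦ 0  <
φ = 3, ψ = 1 ↦ 1  <
φ = 3, ψ = 2 ↦ 2  <
φ = 3, ψ = 3 ↦ 3  ≥
So 12 of the 16 assignments meet the threshold.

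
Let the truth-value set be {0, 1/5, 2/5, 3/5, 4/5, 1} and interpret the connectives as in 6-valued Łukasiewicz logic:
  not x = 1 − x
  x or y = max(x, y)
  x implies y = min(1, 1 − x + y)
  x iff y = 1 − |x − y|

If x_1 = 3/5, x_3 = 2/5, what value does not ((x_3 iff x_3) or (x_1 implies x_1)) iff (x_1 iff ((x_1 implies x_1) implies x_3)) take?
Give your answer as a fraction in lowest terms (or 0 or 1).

1/5

x_3 iff x_3 = 2/5 iff 2/5 = 1
x_1 implies x_1 = 3/5 implies 3/5 = 1
(x_3 iff x_3) or (x_1 implies x_1) = 1 or 1 = 1
not ((x_3 iff x_3) or (x_1 implies x_1)) = not 1 = 0
x_1 implies x_1 = 3/5 implies 3/5 = 1
(x_1 implies x_1) implies x_3 = 1 implies 2/5 = 2/5
x_1 iff ((x_1 implies x_1) implies x_3) = 3/5 iff 2/5 = 4/5
not ((x_3 iff x_3) or (x_1 implies x_1)) iff (x_1 iff ((x_1 implies x_1) implies x_3)) = 0 iff 4/5 = 1/5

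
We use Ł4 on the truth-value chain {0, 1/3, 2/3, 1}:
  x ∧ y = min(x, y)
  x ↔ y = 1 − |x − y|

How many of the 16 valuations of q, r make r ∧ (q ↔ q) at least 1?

4

q = 0, r = 0 ↦ 0  <
q = 0, r = 1/3 ↦ 1/3  <
q = 0, r = 2/3 ↦ 2/3  <
q = 0, r = 1 ↦ 1  ≥
q = 1/3, r = 0 ↦ 0  <
q = 1/3, r = 1/3 ↦ 1/3  <
q = 1/3, r = 2/3 ↦ 2/3  <
q = 1/3, r = 1 ↦ 1  ≥
q = 2/3, r = 0 ↦ 0  <
q = 2/3, r = 1/3 ↦ 1/3  <
q = 2/3, r = 2/3 ↦ 2/3  <
q = 2/3, r = 1 ↦ 1  ≥
q = 1, r = 0 ↦ 0  <
q = 1, r = 1/3 ↦ 1/3  <
q = 1, r = 2/3 ↦ 2/3  <
q = 1, r = 1 ↦ 1  ≥
So 4 of the 16 assignments meet the threshold.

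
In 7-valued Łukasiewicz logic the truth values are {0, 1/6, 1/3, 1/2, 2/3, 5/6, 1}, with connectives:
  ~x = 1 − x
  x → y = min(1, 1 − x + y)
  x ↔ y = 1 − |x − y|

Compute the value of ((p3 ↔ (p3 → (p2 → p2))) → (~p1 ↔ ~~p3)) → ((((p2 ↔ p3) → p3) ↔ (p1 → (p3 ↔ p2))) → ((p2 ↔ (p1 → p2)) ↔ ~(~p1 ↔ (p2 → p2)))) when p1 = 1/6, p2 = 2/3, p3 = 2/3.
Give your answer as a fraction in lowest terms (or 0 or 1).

p2 → p2 = 2/3 → 2/3 = 1
p3 → (p2 → p2) = 2/3 → 1 = 1
p3 ↔ (p3 → (p2 → p2)) = 2/3 ↔ 1 = 2/3
~p1 = ~1/6 = 5/6
~p3 = ~2/3 = 1/3
~~p3 = ~1/3 = 2/3
~p1 ↔ ~~p3 = 5/6 ↔ 2/3 = 5/6
(p3 ↔ (p3 → (p2 → p2))) → (~p1 ↔ ~~p3) = 2/3 → 5/6 = 1
p2 ↔ p3 = 2/3 ↔ 2/3 = 1
(p2 ↔ p3) → p3 = 1 → 2/3 = 2/3
p3 ↔ p2 = 2/3 ↔ 2/3 = 1
p1 → (p3 ↔ p2) = 1/6 → 1 = 1
((p2 ↔ p3) → p3) ↔ (p1 → (p3 ↔ p2)) = 2/3 ↔ 1 = 2/3
p1 → p2 = 1/6 → 2/3 = 1
p2 ↔ (p1 → p2) = 2/3 ↔ 1 = 2/3
~p1 = ~1/6 = 5/6
p2 → p2 = 2/3 → 2/3 = 1
~p1 ↔ (p2 → p2) = 5/6 ↔ 1 = 5/6
~(~p1 ↔ (p2 → p2)) = ~5/6 = 1/6
(p2 ↔ (p1 → p2)) ↔ ~(~p1 ↔ (p2 → p2)) = 2/3 ↔ 1/6 = 1/2
(((p2 ↔ p3) → p3) ↔ (p1 → (p3 ↔ p2))) → ((p2 ↔ (p1 → p2)) ↔ ~(~p1 ↔ (p2 → p2))) = 2/3 → 1/2 = 5/6
((p3 ↔ (p3 → (p2 → p2))) → (~p1 ↔ ~~p3)) → ((((p2 ↔ p3) → p3) ↔ (p1 → (p3 ↔ p2))) → ((p2 ↔ (p1 → p2)) ↔ ~(~p1 ↔ (p2 → p2)))) = 1 → 5/6 = 5/6

5/6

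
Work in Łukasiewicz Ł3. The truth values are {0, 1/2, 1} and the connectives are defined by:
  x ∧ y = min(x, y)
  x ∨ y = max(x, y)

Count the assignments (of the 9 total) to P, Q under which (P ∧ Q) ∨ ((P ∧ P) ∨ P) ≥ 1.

3

P = 0, Q = 0 ↦ 0  <
P = 0, Q = 1/2 ↦ 0  <
P = 0, Q = 1 ↦ 0  <
P = 1/2, Q = 0 ↦ 1/2  <
P = 1/2, Q = 1/2 ↦ 1/2  <
P = 1/2, Q = 1 ↦ 1/2  <
P = 1, Q = 0 ↦ 1  ≥
P = 1, Q = 1/2 ↦ 1  ≥
P = 1, Q = 1 ↦ 1  ≥
So 3 of the 9 assignments meet the threshold.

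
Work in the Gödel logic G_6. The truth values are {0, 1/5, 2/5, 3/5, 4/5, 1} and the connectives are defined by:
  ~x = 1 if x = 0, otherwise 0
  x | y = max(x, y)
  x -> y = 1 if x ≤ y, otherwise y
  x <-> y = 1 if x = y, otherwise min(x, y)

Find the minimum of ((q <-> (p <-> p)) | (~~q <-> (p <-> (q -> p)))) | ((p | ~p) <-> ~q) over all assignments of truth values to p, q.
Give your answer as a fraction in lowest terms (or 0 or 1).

1/5

Take p = 1/5, q = 0:
p <-> p = 1/5 <-> 1/5 = 1
q <-> (p <-> p) = 0 <-> 1 = 0
~q = ~0 = 1
~~q = ~1 = 0
q -> p = 0 -> 1/5 = 1
p <-> (q -> p) = 1/5 <-> 1 = 1/5
~~q <-> (p <-> (q -> p)) = 0 <-> 1/5 = 0
(q <-> (p <-> p)) | (~~q <-> (p <-> (q -> p))) = 0 | 0 = 0
~p = ~1/5 = 0
p | ~p = 1/5 | 0 = 1/5
~q = ~0 = 1
(p | ~p) <-> ~q = 1/5 <-> 1 = 1/5
((q <-> (p <-> p)) | (~~q <-> (p <-> (q -> p)))) | ((p | ~p) <-> ~q) = 0 | 1/5 = 1/5
No assignment yields a value below 1/5, so this is the minimum.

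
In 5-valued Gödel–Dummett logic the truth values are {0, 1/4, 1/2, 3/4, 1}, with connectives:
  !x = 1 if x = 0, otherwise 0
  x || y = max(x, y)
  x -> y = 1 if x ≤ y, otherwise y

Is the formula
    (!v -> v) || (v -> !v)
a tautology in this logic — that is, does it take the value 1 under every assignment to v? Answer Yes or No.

Yes

v = 0 ↦ 1
v = 1/4 ↦ 1
v = 1/2 ↦ 1
v = 3/4 ↦ 1
v = 1 ↦ 1
Every assignment gives a value ≥ 1.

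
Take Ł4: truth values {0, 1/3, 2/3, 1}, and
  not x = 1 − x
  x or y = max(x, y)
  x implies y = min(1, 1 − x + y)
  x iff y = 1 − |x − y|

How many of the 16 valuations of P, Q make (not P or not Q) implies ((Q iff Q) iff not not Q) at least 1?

7

P = 0, Q = 0 ↦ 0  <
P = 0, Q = 1/3 ↦ 1/3  <
P = 0, Q = 2/3 ↦ 2/3  <
P = 0, Q = 1 ↦ 1  ≥
P = 1/3, Q = 0 ↦ 0  <
P = 1/3, Q = 1/3 ↦ 2/3  <
P = 1/3, Q = 2/3 ↦ 1  ≥
P = 1/3, Q = 1 ↦ 1  ≥
P = 2/3, Q = 0 ↦ 0  <
P = 2/3, Q = 1/3 ↦ 2/3  <
P = 2/3, Q = 2/3 ↦ 1  ≥
P = 2/3, Q = 1 ↦ 1  ≥
P = 1, Q = 0 ↦ 0  <
P = 1, Q = 1/3 ↦ 2/3  <
P = 1, Q = 2/3 ↦ 1  ≥
P = 1, Q = 1 ↦ 1  ≥
So 7 of the 16 assignments meet the threshold.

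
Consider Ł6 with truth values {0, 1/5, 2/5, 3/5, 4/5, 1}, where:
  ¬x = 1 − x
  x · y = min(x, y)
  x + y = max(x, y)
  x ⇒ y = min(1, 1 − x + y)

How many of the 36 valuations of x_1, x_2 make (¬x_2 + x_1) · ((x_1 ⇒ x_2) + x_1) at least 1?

value 1: 7 assignments (counts)
value 4/5: 10 assignments
value 3/5: 10 assignments
value 2/5: 5 assignments
value 1/5: 3 assignments
value 0: 1 assignment
So 7 of the 36 assignments meet the threshold.

7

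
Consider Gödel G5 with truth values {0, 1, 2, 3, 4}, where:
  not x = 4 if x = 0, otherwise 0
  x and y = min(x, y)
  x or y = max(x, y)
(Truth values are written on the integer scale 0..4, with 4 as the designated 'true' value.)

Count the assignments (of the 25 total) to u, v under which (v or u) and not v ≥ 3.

value 4: 1 assignment (counts)
value 3: 1 assignment (counts)
value 2: 1 assignment
value 1: 1 assignment
value 0: 21 assignments
So 2 of the 25 assignments meet the threshold.

2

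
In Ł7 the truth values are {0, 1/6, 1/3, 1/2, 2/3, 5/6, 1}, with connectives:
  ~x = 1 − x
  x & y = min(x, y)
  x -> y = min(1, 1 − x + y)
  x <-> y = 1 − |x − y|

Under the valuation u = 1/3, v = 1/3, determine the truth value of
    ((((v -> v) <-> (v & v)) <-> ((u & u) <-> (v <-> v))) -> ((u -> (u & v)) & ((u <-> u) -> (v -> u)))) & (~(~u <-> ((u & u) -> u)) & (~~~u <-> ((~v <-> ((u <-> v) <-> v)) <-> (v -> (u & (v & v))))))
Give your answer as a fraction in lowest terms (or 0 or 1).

1/3

v -> v = 1/3 -> 1/3 = 1
v & v = 1/3 & 1/3 = 1/3
(v -> v) <-> (v & v) = 1 <-> 1/3 = 1/3
u & u = 1/3 & 1/3 = 1/3
v <-> v = 1/3 <-> 1/3 = 1
(u & u) <-> (v <-> v) = 1/3 <-> 1 = 1/3
((v -> v) <-> (v & v)) <-> ((u & u) <-> (v <-> v)) = 1/3 <-> 1/3 = 1
u & v = 1/3 & 1/3 = 1/3
u -> (u & v) = 1/3 -> 1/3 = 1
u <-> u = 1/3 <-> 1/3 = 1
v -> u = 1/3 -> 1/3 = 1
(u <-> u) -> (v -> u) = 1 -> 1 = 1
(u -> (u & v)) & ((u <-> u) -> (v -> u)) = 1 & 1 = 1
(((v -> v) <-> (v & v)) <-> ((u & u) <-> (v <-> v))) -> ((u -> (u & v)) & ((u <-> u) -> (v -> u))) = 1 -> 1 = 1
~u = ~1/3 = 2/3
u & u = 1/3 & 1/3 = 1/3
(u & u) -> u = 1/3 -> 1/3 = 1
~u <-> ((u & u) -> u) = 2/3 <-> 1 = 2/3
~(~u <-> ((u & u) -> u)) = ~2/3 = 1/3
~u = ~1/3 = 2/3
~~u = ~2/3 = 1/3
~~~u = ~1/3 = 2/3
~v = ~1/3 = 2/3
u <-> v = 1/3 <-> 1/3 = 1
(u <-> v) <-> v = 1 <-> 1/3 = 1/3
~v <-> ((u <-> v) <-> v) = 2/3 <-> 1/3 = 2/3
v & v = 1/3 & 1/3 = 1/3
u & (v & v) = 1/3 & 1/3 = 1/3
v -> (u & (v & v)) = 1/3 -> 1/3 = 1
(~v <-> ((u <-> v) <-> v)) <-> (v -> (u & (v & v))) = 2/3 <-> 1 = 2/3
~~~u <-> ((~v <-> ((u <-> v) <-> v)) <-> (v -> (u & (v & v)))) = 2/3 <-> 2/3 = 1
~(~u <-> ((u & u) -> u)) & (~~~u <-> ((~v <-> ((u <-> v) <-> v)) <-> (v -> (u & (v & v))))) = 1/3 & 1 = 1/3
((((v -> v) <-> (v & v)) <-> ((u & u) <-> (v <-> v))) -> ((u -> (u & v)) & ((u <-> u) -> (v -> u)))) & (~(~u <-> ((u & u) -> u)) & (~~~u <-> ((~v <-> ((u <-> v) <-> v)) <-> (v -> (u & (v & v)))))) = 1 & 1/3 = 1/3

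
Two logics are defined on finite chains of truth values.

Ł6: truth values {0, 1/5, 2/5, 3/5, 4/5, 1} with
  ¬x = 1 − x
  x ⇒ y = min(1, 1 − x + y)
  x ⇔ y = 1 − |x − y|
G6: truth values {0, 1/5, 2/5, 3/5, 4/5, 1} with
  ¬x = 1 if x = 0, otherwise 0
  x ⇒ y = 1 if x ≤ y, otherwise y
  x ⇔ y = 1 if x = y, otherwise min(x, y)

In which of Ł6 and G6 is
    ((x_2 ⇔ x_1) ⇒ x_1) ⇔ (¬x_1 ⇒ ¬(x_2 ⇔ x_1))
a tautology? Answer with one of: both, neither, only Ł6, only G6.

In Ł6: every assignment gives 1 — tautology.
In G6: at x_1 = 1/5, x_2 = 1/5 the value is 1/5 — not a tautology.

only Ł6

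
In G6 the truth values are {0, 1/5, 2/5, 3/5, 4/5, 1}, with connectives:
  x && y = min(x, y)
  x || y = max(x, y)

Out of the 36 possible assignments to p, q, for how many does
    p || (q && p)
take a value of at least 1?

value 1: 6 assignments (counts)
value 4/5: 6 assignments
value 3/5: 6 assignments
value 2/5: 6 assignments
value 1/5: 6 assignments
value 0: 6 assignments
So 6 of the 36 assignments meet the threshold.

6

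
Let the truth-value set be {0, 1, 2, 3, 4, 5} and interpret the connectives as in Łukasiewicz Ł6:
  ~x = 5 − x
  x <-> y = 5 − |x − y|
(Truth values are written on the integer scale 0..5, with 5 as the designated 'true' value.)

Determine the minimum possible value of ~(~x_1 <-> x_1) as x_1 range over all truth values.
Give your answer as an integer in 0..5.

Take x_1 = 2:
~x_1 = ~2 = 3
~x_1 <-> x_1 = 3 <-> 2 = 4
~(~x_1 <-> x_1) = ~4 = 1
No assignment yields a value below 1, so this is the minimum.

1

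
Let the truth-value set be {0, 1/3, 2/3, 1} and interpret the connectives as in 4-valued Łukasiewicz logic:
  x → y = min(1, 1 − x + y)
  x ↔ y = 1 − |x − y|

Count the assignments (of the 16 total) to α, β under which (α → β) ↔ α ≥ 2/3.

7

α = 0, β = 0 ↦ 0  <
α = 0, β = 1/3 ↦ 0  <
α = 0, β = 2/3 ↦ 0  <
α = 0, β = 1 ↦ 0  <
α = 1/3, β = 0 ↦ 2/3  ≥
α = 1/3, β = 1/3 ↦ 1/3  <
α = 1/3, β = 2/3 ↦ 1/3  <
α = 1/3, β = 1 ↦ 1/3  <
α = 2/3, β = 0 ↦ 2/3  ≥
α = 2/3, β = 1/3 ↦ 1  ≥
α = 2/3, β = 2/3 ↦ 2/3  ≥
α = 2/3, β = 1 ↦ 2/3  ≥
α = 1, β = 0 ↦ 0  <
α = 1, β = 1/3 ↦ 1/3  <
α = 1, β = 2/3 ↦ 2/3  ≥
α = 1, β = 1 ↦ 1  ≥
So 7 of the 16 assignments meet the threshold.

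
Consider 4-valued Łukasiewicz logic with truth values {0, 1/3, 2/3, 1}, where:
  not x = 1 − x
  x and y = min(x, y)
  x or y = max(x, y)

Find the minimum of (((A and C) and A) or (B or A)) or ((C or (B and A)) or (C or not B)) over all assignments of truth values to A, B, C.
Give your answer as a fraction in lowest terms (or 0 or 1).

Take A = 0, B = 1/3, C = 0:
A and C = 0 and 0 = 0
(A and C) and A = 0 and 0 = 0
B or A = 1/3 or 0 = 1/3
((A and C) and A) or (B or A) = 0 or 1/3 = 1/3
B and A = 1/3 and 0 = 0
C or (B and A) = 0 or 0 = 0
not B = not 1/3 = 2/3
C or not B = 0 or 2/3 = 2/3
(C or (B and A)) or (C or not B) = 0 or 2/3 = 2/3
(((A and C) and A) or (B or A)) or ((C or (B and A)) or (C or not B)) = 1/3 or 2/3 = 2/3
No assignment yields a value below 2/3, so this is the minimum.

2/3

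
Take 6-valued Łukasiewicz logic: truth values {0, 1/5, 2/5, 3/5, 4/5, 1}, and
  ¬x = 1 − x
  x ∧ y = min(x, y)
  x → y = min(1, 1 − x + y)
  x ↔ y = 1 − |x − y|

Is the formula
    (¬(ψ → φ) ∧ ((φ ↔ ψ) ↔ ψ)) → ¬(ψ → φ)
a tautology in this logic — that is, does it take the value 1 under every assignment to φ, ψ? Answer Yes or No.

At φ = 4/5, ψ = 3/5, for instance:
ψ → φ = 3/5 → 4/5 = 1
¬(ψ → φ) = ¬1 = 0
φ ↔ ψ = 4/5 ↔ 3/5 = 4/5
(φ ↔ ψ) ↔ ψ = 4/5 ↔ 3/5 = 4/5
¬(ψ → φ) ∧ ((φ ↔ ψ) ↔ ψ) = 0 ∧ 4/5 = 0
(¬(ψ → φ) ∧ ((φ ↔ ψ) ↔ ψ)) → ¬(ψ → φ) = 0 → 0 = 1
and checking the remaining 35 assignments likewise gives ≥ 1 in every case.

Yes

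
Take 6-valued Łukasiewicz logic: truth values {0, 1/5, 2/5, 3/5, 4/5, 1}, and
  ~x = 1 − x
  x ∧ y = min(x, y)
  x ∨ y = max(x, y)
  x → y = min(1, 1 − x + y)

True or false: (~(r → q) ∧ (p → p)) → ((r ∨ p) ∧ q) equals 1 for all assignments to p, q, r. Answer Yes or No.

No

Counterexample: take p = 0, q = 0, r = 1/5.
r → q = 1/5 → 0 = 4/5
~(r → q) = ~4/5 = 1/5
p → p = 0 → 0 = 1
~(r → q) ∧ (p → p) = 1/5 ∧ 1 = 1/5
r ∨ p = 1/5 ∨ 0 = 1/5
(r ∨ p) ∧ q = 1/5 ∧ 0 = 0
(~(r → q) ∧ (p → p)) → ((r ∨ p) ∧ q) = 1/5 → 0 = 4/5
This gives 4/5 ≠ 1.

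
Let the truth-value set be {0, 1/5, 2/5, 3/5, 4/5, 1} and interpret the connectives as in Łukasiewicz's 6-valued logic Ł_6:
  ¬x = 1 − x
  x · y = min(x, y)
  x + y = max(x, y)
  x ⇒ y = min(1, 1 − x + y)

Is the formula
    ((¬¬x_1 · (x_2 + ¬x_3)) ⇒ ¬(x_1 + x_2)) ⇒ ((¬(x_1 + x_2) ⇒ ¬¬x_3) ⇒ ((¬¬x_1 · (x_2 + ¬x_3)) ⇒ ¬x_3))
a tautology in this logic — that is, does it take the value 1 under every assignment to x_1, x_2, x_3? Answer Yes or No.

Counterexample: take x_1 = 1/5, x_2 = 1/5, x_3 = 1.
¬x_1 = ¬1/5 = 4/5
¬¬x_1 = ¬4/5 = 1/5
¬x_3 = ¬1 = 0
x_2 + ¬x_3 = 1/5 + 0 = 1/5
¬¬x_1 · (x_2 + ¬x_3) = 1/5 · 1/5 = 1/5
x_1 + x_2 = 1/5 + 1/5 = 1/5
¬(x_1 + x_2) = ¬1/5 = 4/5
(¬¬x_1 · (x_2 + ¬x_3)) ⇒ ¬(x_1 + x_2) = 1/5 ⇒ 4/5 = 1
x_1 + x_2 = 1/5 + 1/5 = 1/5
¬(x_1 + x_2) = ¬1/5 = 4/5
¬x_3 = ¬1 = 0
¬¬x_3 = ¬0 = 1
¬(x_1 + x_2) ⇒ ¬¬x_3 = 4/5 ⇒ 1 = 1
¬x_1 = ¬1/5 = 4/5
¬¬x_1 = ¬4/5 = 1/5
¬x_3 = ¬1 = 0
x_2 + ¬x_3 = 1/5 + 0 = 1/5
¬¬x_1 · (x_2 + ¬x_3) = 1/5 · 1/5 = 1/5
¬x_3 = ¬1 = 0
(¬¬x_1 · (x_2 + ¬x_3)) ⇒ ¬x_3 = 1/5 ⇒ 0 = 4/5
(¬(x_1 + x_2) ⇒ ¬¬x_3) ⇒ ((¬¬x_1 · (x_2 + ¬x_3)) ⇒ ¬x_3) = 1 ⇒ 4/5 = 4/5
((¬¬x_1 · (x_2 + ¬x_3)) ⇒ ¬(x_1 + x_2)) ⇒ ((¬(x_1 + x_2) ⇒ ¬¬x_3) ⇒ ((¬¬x_1 · (x_2 + ¬x_3)) ⇒ ¬x_3)) = 1 ⇒ 4/5 = 4/5
This gives 4/5 ≠ 1.

No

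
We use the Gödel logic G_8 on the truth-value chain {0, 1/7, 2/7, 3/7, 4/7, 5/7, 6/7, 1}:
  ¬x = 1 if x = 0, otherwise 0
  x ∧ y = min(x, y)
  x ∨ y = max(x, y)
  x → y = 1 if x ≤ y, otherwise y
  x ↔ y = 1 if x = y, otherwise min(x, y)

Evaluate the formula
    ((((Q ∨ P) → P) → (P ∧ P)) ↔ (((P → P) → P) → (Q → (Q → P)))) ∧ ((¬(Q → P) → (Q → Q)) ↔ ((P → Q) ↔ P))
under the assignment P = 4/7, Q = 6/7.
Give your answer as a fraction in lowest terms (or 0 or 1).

Q ∨ P = 6/7 ∨ 4/7 = 6/7
(Q ∨ P) → P = 6/7 → 4/7 = 4/7
P ∧ P = 4/7 ∧ 4/7 = 4/7
((Q ∨ P) → P) → (P ∧ P) = 4/7 → 4/7 = 1
P → P = 4/7 → 4/7 = 1
(P → P) → P = 1 → 4/7 = 4/7
Q → P = 6/7 → 4/7 = 4/7
Q → (Q → P) = 6/7 → 4/7 = 4/7
((P → P) → P) → (Q → (Q → P)) = 4/7 → 4/7 = 1
(((Q ∨ P) → P) → (P ∧ P)) ↔ (((P → P) → P) → (Q → (Q → P))) = 1 ↔ 1 = 1
Q → P = 6/7 → 4/7 = 4/7
¬(Q → P) = ¬4/7 = 0
Q → Q = 6/7 → 6/7 = 1
¬(Q → P) → (Q → Q) = 0 → 1 = 1
P → Q = 4/7 → 6/7 = 1
(P → Q) ↔ P = 1 ↔ 4/7 = 4/7
(¬(Q → P) → (Q → Q)) ↔ ((P → Q) ↔ P) = 1 ↔ 4/7 = 4/7
((((Q ∨ P) → P) → (P ∧ P)) ↔ (((P → P) → P) → (Q → (Q → P)))) ∧ ((¬(Q → P) → (Q → Q)) ↔ ((P → Q) ↔ P)) = 1 ∧ 4/7 = 4/7

4/7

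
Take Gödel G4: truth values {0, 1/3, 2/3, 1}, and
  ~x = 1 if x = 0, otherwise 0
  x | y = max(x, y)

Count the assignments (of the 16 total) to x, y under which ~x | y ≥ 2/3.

x = 0, y = 0 ↦ 1  ≥
x = 0, y = 1/3 ↦ 1  ≥
x = 0, y = 2/3 ↦ 1  ≥
x = 0, y = 1 ↦ 1  ≥
x = 1/3, y = 0 ↦ 0  <
x = 1/3, y = 1/3 ↦ 1/3  <
x = 1/3, y = 2/3 ↦ 2/3  ≥
x = 1/3, y = 1 ↦ 1  ≥
x = 2/3, y = 0 ↦ 0  <
x = 2/3, y = 1/3 ↦ 1/3  <
x = 2/3, y = 2/3 ↦ 2/3  ≥
x = 2/3, y = 1 ↦ 1  ≥
x = 1, y = 0 ↦ 0  <
x = 1, y = 1/3 ↦ 1/3  <
x = 1, y = 2/3 ↦ 2/3  ≥
x = 1, y = 1 ↦ 1  ≥
So 10 of the 16 assignments meet the threshold.

10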